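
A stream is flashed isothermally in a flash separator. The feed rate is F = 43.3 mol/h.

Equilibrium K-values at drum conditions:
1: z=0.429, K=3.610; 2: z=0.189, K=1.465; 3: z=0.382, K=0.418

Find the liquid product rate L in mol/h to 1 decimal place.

L = 8.1 mol/h

Let ψ = V/F and solve Σ zᵢ(Kᵢ−1)/(1+ψ(Kᵢ−1)) = 0.
Feasibility: ΣzᵢKᵢ = 1.985, Σzᵢ/Kᵢ = 1.162 — both > 1, two phases present.
Newton–Raphson from ψ = 0.68:
  ψ = 0.680: g = 0.1024, g' = -0.758 → ψ = 0.815
  ψ = 0.815: g = -0.0012, g' = -0.789 → ψ = 0.814
Converged at ψ = 0.814.
Then V = ψ·F = 0.8135·43.3 = 35.2 mol/h and L = F − V = 8.1 mol/h.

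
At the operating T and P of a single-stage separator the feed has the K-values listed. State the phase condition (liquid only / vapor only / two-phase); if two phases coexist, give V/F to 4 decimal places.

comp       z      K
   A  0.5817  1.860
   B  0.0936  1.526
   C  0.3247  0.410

two-phase, V/F = 0.7421

ΣzᵢKᵢ = 1.3579; Σzᵢ/Kᵢ = 1.1660.
Both exceed 1, so a two-phase solution exists.
Iterate (Newton) starting at ψ = 0.58:
  ψ = 0.5800: g = 0.08027, g' = -0.4679 → ψ = 0.7515
  ψ = 0.7515: g = -0.00503, g' = -0.5369 → ψ = 0.7422
  ψ = 0.7422: g = -0.00003, g' = -0.5314 → ψ = 0.7421
Converged at ψ = 0.7421.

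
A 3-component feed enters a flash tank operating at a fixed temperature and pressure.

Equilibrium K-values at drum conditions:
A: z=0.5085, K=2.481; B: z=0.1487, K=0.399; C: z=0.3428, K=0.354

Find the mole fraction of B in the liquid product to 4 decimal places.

Let ψ = V/F and solve Σ zᵢ(Kᵢ−1)/(1+ψ(Kᵢ−1)) = 0.
Check two-phase: ΣzᵢKᵢ = 1.4423 > 1 and Σzᵢ/Kᵢ = 1.5460 > 1, so g(0) = 0.4423 > 0 and g(1) = -0.5460 < 0.
Iterate (Newton) starting at ψ = 0.58:
  ψ = 0.5800: g = -0.08622, g' = -0.8152 → ψ = 0.4742
  ψ = 0.4742: g = -0.00186, g' = -0.7873 → ψ = 0.4719
Converged at ψ = 0.4719.
Compositions from xᵢ = zᵢ/(1+ψ(Kᵢ−1)), yᵢ = Kᵢxᵢ:
  A: x = 0.2993, y = 0.7426
  B: x = 0.2076, y = 0.0828
  C: x = 0.4931, y = 0.1746

x_B = 0.2076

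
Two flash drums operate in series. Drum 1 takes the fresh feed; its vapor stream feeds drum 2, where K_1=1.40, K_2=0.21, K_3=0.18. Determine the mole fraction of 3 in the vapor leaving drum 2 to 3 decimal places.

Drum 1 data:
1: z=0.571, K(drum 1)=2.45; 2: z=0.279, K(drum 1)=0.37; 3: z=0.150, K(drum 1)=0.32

y_3 (drum 2) = 0.020

Drum 1:
Material balance + equilibrium reduce to Σ zᵢ(Kᵢ−1)/(1+ψ₁(Kᵢ−1)) = 0.
Check two-phase: ΣzᵢKᵢ = 1.550 > 1 and Σzᵢ/Kᵢ = 1.456 > 1, so g(0) = 0.550 > 0 and g(1) = -0.456 < 0.
Newton–Raphson from ψ₁ = 0.4:
  ψ₁ = 0.400: g = 0.1489, g' = -0.810 → ψ₁ = 0.584
  ψ₁ = 0.584: g = 0.0011, g' = -0.820 → ψ₁ = 0.585
Converged at ψ₁ = 0.585.
Drum-1 compositions:
  1: x = 0.309, y = 0.757
  2: x = 0.442, y = 0.164
  3: x = 0.249, y = 0.080
Drum-2 feed = drum-1 vapor: z₂ = (0.7567, 0.1635, 0.0797).
Drum 2:
Newton iteration, ψ₂⁰ = 0.5:
  ψ₂ = 0.500: g = -0.0721, g' = -0.517 → ψ₂ = 0.361
  ψ₂ = 0.361: g = -0.0089, g' = -0.400 → ψ₂ = 0.338
Converged at ψ₂ = 0.338.
  1: x = 0.667, y = 0.933
  2: x = 0.223, y = 0.047
  3: x = 0.110, y = 0.020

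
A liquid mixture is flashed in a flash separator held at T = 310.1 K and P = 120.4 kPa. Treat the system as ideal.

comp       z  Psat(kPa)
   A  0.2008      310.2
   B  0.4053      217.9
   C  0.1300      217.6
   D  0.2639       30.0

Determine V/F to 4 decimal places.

Raoult's law: Kᵢ = Pᵢˢᵃᵗ/P = Pᵢˢᵃᵗ/120.4.
  K_A = 310.2/120.4 = 2.576412, K_B = 217.9/120.4 = 1.809801, K_C = 217.6/120.4 = 1.807309, K_D = 30.0/120.4 = 0.249169
Iterate (Newton) starting at V/F = 0.5:
  V/F = 0.5000: g = 0.16816, g' = -0.7151 → V/F = 0.7352
  V/F = 0.7352: g = -0.02406, g' = -0.9861 → V/F = 0.7108
  V/F = 0.7108: g = -0.00062, g' = -0.9364 → V/F = 0.7101
Converged at V/F = 0.7101.

V/F = 0.7101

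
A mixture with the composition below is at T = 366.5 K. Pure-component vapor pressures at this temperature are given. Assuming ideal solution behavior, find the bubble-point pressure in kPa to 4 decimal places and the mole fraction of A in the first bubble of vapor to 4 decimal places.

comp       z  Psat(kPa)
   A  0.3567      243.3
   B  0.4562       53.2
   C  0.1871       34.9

At the bubble point ψ → 0, so ΣzᵢKᵢ = 1 with Kᵢ = Pᵢˢᵃᵗ/P ⇒ P = ΣzᵢPᵢˢᵃᵗ.
P = 0.3567·243.3 + 0.4562·53.2 + 0.1871·34.9 = 117.5847 kPa
yᵢ = zᵢPᵢˢᵃᵗ/P ⇒ y_A = 0.3567·243.3/117.5847 = 0.7381

Pbub = 117.5847 kPa, y_A = 0.7381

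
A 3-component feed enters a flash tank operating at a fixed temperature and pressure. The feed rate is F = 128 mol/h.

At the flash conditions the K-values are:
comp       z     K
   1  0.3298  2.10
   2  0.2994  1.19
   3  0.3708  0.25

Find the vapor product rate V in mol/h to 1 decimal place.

Rachford–Rice: g(ψ) = Σ zᵢ(Kᵢ−1)/(1+ψ(Kᵢ−1)) = 0.
g(0) = ΣzᵢKᵢ − 1 = 0.1416 and g(1) = 1 − Σzᵢ/Kᵢ = -0.8918, so a root lies in (0, 1).
Iterate (Newton) starting at ψ = 0.68:
  ψ = 0.6800: g = -0.30963, g' = -1.0078 → ψ = 0.3728
  ψ = 0.3728: g = -0.07561, g' = -0.6120 → ψ = 0.2492
  ψ = 0.2492: g = -0.00299, g' = -0.5712 → ψ = 0.2440
Converged at ψ = 0.2440.
Then V = ψ·F = 0.2440·128 = 31.2 mol/h and L = F − V = 96.8 mol/h.

V = 31.2 mol/h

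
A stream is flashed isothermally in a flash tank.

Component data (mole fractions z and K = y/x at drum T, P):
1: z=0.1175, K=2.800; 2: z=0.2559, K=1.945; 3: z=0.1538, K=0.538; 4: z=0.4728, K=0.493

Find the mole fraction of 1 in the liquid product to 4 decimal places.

Newton–Raphson from V/F = 0.64:
  V/F = 0.6400: g = -0.20677, g' = -0.5034 → V/F = 0.2293
  V/F = 0.2293: g = -0.00225, g' = -0.5418 → V/F = 0.2251
Converged at V/F = 0.2252.
Compositions from xᵢ = zᵢ/(1+V/F(Kᵢ−1)), yᵢ = Kᵢxᵢ:
  1: x = 0.0836, y = 0.2341
  2: x = 0.2110, y = 0.4104
  3: x = 0.1717, y = 0.0924
  4: x = 0.5337, y = 0.2631

x_1 = 0.0836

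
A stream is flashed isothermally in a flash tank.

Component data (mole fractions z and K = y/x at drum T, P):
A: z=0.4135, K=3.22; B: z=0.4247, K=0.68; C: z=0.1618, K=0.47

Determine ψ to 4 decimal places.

ψ = 0.7982

Rachford–Rice: g(ψ) = Σ zᵢ(Kᵢ−1)/(1+ψ(Kᵢ−1)) = 0.
Feasibility: ΣzᵢKᵢ = 1.6963, Σzᵢ/Kᵢ = 1.0972 — both > 1, two phases present.
Newton–Raphson from ψ = 0.53:
  ψ = 0.5300: g = 0.13883, g' = -0.5811 → ψ = 0.7689
  ψ = 0.7689: g = 0.01412, g' = -0.4841 → ψ = 0.7981
  ψ = 0.7981: g = 0.00006, g' = -0.4802 → ψ = 0.7982
Converged at ψ = 0.7982.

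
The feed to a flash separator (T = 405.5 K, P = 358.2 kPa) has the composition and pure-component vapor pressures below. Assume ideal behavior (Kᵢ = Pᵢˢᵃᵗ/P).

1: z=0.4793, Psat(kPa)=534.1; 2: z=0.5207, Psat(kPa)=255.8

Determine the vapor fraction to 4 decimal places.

Raoult's law: Kᵢ = Pᵢˢᵃᵗ/P = Pᵢˢᵃᵗ/358.2.
  K_1 = 534.1/358.2 = 1.491066, K_2 = 255.8/358.2 = 0.714126
Binary case is linear: z₁(K₁−1)(1+ψ(K₂−1)) + z₂(K₂−1)(1+ψ(K₁−1)) = 0
⇒ ψ = [z₁(K₁−1)+z₂(K₂−1)] / [−(K₁−1)(K₂−1)] = 0.08651/0.14038 = 0.6163

ψ = 0.6163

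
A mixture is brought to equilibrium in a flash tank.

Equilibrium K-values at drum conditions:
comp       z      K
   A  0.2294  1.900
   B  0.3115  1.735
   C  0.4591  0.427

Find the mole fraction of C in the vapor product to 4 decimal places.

Rachford–Rice: g(V/F) = Σ zᵢ(Kᵢ−1)/(1+V/F(Kᵢ−1)) = 0.
Check two-phase: ΣzᵢKᵢ = 1.1723 > 1 and Σzᵢ/Kᵢ = 1.3755 > 1, so g(0) = 0.1723 > 0 and g(1) = -0.3755 < 0.
Newton–Raphson from V/F = 0.47:
  V/F = 0.4700: g = -0.04477, g' = -0.4670 → V/F = 0.3742
  V/F = 0.3742: g = -0.00083, g' = -0.4517 → V/F = 0.3723
Converged at V/F = 0.3723.
Compositions from xᵢ = zᵢ/(1+V/F(Kᵢ−1)), yᵢ = Kᵢxᵢ:
  A: x = 0.1718, y = 0.3265
  B: x = 0.2446, y = 0.4243
  C: x = 0.5836, y = 0.2492

y_C = 0.2492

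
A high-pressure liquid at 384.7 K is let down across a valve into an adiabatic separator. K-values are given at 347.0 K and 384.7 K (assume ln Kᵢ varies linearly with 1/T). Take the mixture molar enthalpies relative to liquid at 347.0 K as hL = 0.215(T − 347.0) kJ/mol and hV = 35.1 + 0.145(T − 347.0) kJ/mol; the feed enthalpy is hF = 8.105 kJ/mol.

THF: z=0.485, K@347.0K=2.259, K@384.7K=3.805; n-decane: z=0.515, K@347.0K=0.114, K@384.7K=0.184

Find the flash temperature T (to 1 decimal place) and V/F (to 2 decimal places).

Adiabatic flash: solve Rachford–Rice at each trial T, then check hF = ψ·hV(T) + (1−ψ)·hL(T).
  T = 347.0 K: K = (2.259, 0.114), RR gives ψ = 0.138, H_out = 4.856 kJ/mol
  T = 384.7 K: K = (3.805, 0.184), RR gives ψ = 0.411, H_out = 21.439 kJ/mol
  T = 365.9 K: K = (2.974, 0.147), RR gives ψ = 0.307, H_out = 14.448 kJ/mol
  T = 356.4 K: K = (2.599, 0.130), RR gives ψ = 0.235, H_out = 10.124 kJ/mol
  T = 351.7 K: K = (2.425, 0.122), RR gives ψ = 0.191, H_out = 7.649 kJ/mol
  T = 354.0 K: K = (2.510, 0.126), RR gives ψ = 0.213, H_out = 8.894 kJ/mol
Linear interpolation between T = 351.7 (H_out = 7.649) and T = 354.0 (H_out = 8.894) on hF = 8.105 gives T ≈ 352.5 K, at which ψ = 0.20.

T = 352.5 K, V/F = 0.20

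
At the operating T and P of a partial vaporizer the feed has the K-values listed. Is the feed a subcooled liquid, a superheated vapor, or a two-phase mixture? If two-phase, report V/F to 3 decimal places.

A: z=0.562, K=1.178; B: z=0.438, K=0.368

ΣzᵢKᵢ = 0.823; Σzᵢ/Kᵢ = 1.667.
Since ΣzᵢKᵢ < 1 the mixture is below its bubble point — single liquid phase.

subcooled liquid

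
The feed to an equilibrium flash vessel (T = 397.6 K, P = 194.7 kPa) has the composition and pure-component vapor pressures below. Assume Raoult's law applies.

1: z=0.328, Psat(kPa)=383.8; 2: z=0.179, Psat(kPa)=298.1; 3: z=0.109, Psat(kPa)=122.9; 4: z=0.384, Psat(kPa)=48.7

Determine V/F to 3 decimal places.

Raoult's law: Kᵢ = Pᵢˢᵃᵗ/P = Pᵢˢᵃᵗ/194.7.
  K_1 = 383.8/194.7 = 1.97124, K_2 = 298.1/194.7 = 1.53107, K_3 = 122.9/194.7 = 0.63123, K_4 = 48.7/194.7 = 0.25013
Material balance + equilibrium reduce to Σ zᵢ(Kᵢ−1)/(1+V/F(Kᵢ−1)) = 0.
g(0) = ΣzᵢKᵢ − 1 = 0.085 and g(1) = 1 − Σzᵢ/Kᵢ = -0.991, so a root lies in (0, 1).
Newton–Raphson from V/F = 0.5:
  V/F = 0.500: g = -0.2204, g' = -0.747 → V/F = 0.205
  V/F = 0.205: g = -0.0322, g' = -0.575 → V/F = 0.149
  V/F = 0.149: g = -0.0002, g' = -0.570 → V/F = 0.148
Converged at V/F = 0.148.

V/F = 0.148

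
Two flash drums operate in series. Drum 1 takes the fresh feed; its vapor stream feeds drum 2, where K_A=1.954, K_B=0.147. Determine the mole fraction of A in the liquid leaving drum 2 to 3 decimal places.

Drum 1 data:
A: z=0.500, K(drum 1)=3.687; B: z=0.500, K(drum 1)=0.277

x_A (drum 2) = 0.472

Drum 1:
Let ψ₁ = V/F and solve Σ zᵢ(Kᵢ−1)/(1+ψ₁(Kᵢ−1)) = 0.
Check two-phase: ΣzᵢKᵢ = 1.982 > 1 and Σzᵢ/Kᵢ = 1.941 > 1, so g(0) = 0.982 > 0 and g(1) = -0.941 < 0.
Binary case is linear: z₁(K₁−1)(1+ψ₁(K₂−1)) + z₂(K₂−1)(1+ψ₁(K₁−1)) = 0
⇒ ψ₁ = [z₁(K₁−1)+z₂(K₂−1)] / [−(K₁−1)(K₂−1)] = 0.9820/1.9427 = 0.505
Drum-1 compositions:
  A: x = 0.212, y = 0.782
  B: x = 0.788, y = 0.218
Drum-2 feed = drum-1 vapor: z₂ = (0.7817, 0.2183).
Drum 2:
Rachford–Rice: g(ψ₂) = Σ zᵢ(Kᵢ−1)/(1+ψ₂(Kᵢ−1)) = 0.
g(0) = ΣzᵢKᵢ − 1 = 0.560 and g(1) = 1 − Σzᵢ/Kᵢ = -0.885, so a root lies in (0, 1).
Binary case is linear: z₁(K₁−1)(1+ψ₂(K₂−1)) + z₂(K₂−1)(1+ψ₂(K₁−1)) = 0
⇒ ψ₂ = [z₁(K₁−1)+z₂(K₂−1)] / [−(K₁−1)(K₂−1)] = 0.5596/0.8138 = 0.688
  A: x = 0.472, y = 0.922
  B: x = 0.528, y = 0.078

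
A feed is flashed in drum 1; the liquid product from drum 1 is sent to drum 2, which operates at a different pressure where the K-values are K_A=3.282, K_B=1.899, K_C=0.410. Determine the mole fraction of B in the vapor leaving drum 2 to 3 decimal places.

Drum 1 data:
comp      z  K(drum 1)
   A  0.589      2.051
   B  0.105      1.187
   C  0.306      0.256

y_B (drum 2) = 0.124

Drum 1:
Newton–Raphson from ψ₁ = 0.31:
  ψ₁ = 0.310: g = 0.1896, g' = -0.660 → ψ₁ = 0.597
  ψ₁ = 0.597: g = -0.0119, g' = -0.797 → ψ₁ = 0.583
  ψ₁ = 0.583: g = -0.0001, g' = -0.781 → ψ₁ = 0.582
Converged at ψ₁ = 0.582.
Drum-1 compositions:
  A: x = 0.365, y = 0.749
  B: x = 0.095, y = 0.112
  C: x = 0.540, y = 0.138
Drum-2 feed = drum-1 liquid: z₂ = (0.3654, 0.0947, 0.5399).
Drum 2:
Material balance + equilibrium reduce to Σ zᵢ(Kᵢ−1)/(1+ψ₂(Kᵢ−1)) = 0.
Feasibility: ΣzᵢKᵢ = 1.600, Σzᵢ/Kᵢ = 1.478 — both > 1, two phases present.
Newton iteration, ψ₂⁰ = 0.48:
  ψ₂ = 0.480: g = 0.0130, g' = -0.837 → ψ₂ = 0.495
  ψ₂ = 0.495: g = 0.0000, g' = -0.831 → ψ₂ = 0.496
Converged at ψ₂ = 0.496.
  A: x = 0.171, y = 0.563
  B: x = 0.066, y = 0.124
  C: x = 0.763, y = 0.313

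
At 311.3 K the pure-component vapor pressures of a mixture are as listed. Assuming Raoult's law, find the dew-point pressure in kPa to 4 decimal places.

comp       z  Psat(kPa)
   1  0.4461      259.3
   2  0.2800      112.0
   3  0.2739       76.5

Pdew = 128.1921 kPa

At the dew point ψ → 1, so Σzᵢ/Kᵢ = 1 with Kᵢ = Pᵢˢᵃᵗ/P ⇒ 1/P = Σzᵢ/Pᵢˢᵃᵗ.
1/P = 0.4461/259.3 + 0.2800/112.0 + 0.2739/76.5 = 0.0078008 ⇒ P = 128.1921 kPa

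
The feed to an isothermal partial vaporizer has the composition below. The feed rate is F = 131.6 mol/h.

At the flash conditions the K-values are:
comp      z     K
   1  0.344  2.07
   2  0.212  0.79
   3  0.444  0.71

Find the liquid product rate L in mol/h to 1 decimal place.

L = 41.6 mol/h

Let ψ = V/F and solve Σ zᵢ(Kᵢ−1)/(1+ψ(Kᵢ−1)) = 0.
g(0) = ΣzᵢKᵢ − 1 = 0.195 and g(1) = 1 − Σzᵢ/Kᵢ = -0.060, so a root lies in (0, 1).
Newton–Raphson from ψ = 0.5:
  ψ = 0.500: g = 0.0395, g' = -0.230 → ψ = 0.672
  ψ = 0.672: g = 0.0024, g' = -0.204 → ψ = 0.684
Converged at ψ = 0.684.
Then V = ψ·F = 0.6836·131.6 = 90.0 mol/h and L = F − V = 41.6 mol/h.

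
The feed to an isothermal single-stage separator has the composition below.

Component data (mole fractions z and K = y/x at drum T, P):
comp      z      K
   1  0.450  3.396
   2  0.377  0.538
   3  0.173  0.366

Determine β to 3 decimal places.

β = 0.632

Let β = V/F and solve Σ zᵢ(Kᵢ−1)/(1+β(Kᵢ−1)) = 0.
Check two-phase: ΣzᵢKᵢ = 1.794 > 1 and Σzᵢ/Kᵢ = 1.306 > 1, so g(0) = 0.794 > 0 and g(1) = -0.306 < 0.
Iterate (Newton) starting at β = 0.5:
  β = 0.500: g = 0.1035, g' = -0.820 → β = 0.626
  β = 0.626: g = 0.0043, g' = -0.764 → β = 0.632
Converged at β = 0.632.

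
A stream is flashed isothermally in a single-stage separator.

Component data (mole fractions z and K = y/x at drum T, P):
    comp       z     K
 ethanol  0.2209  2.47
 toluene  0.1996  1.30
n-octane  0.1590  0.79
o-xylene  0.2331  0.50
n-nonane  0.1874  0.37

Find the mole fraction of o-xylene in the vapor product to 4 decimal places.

y_o-xylene = 0.1307

Iterate (Newton) starting at ψ = 0.55:
  ψ = 0.5500: g = -0.14822, g' = -0.4532 → ψ = 0.2229
  ψ = 0.2229: g = -0.00286, g' = -0.4688 → ψ = 0.2168
  ψ = 0.2168: g = 0.00001, g' = -0.4711 → ψ = 0.2169
Converged at ψ = 0.2169.
Compositions from xᵢ = zᵢ/(1+ψ(Kᵢ−1)), yᵢ = Kᵢxᵢ:
  ethanol: x = 0.1675, y = 0.4137
  toluene: x = 0.1874, y = 0.2436
  n-octane: x = 0.1666, y = 0.1316
  o-xylene: x = 0.2614, y = 0.1307
  n-nonane: x = 0.2171, y = 0.0803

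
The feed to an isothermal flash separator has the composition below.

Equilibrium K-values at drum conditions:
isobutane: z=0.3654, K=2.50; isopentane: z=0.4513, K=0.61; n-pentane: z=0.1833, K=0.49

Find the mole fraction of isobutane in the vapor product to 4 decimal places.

Material balance + equilibrium reduce to Σ zᵢ(Kᵢ−1)/(1+ψ(Kᵢ−1)) = 0.
Feasibility: ΣzᵢKᵢ = 1.2786, Σzᵢ/Kᵢ = 1.2601 — both > 1, two phases present.
Newton iteration, ψ⁰ = 0.57:
  ψ = 0.5700: g = -0.06264, g' = -0.4472 → ψ = 0.4299
  ψ = 0.4299: g = 0.00202, g' = -0.4812 → ψ = 0.4341
Converged at ψ = 0.4341.
Compositions from xᵢ = zᵢ/(1+ψ(Kᵢ−1)), yᵢ = Kᵢxᵢ:
  isobutane: x = 0.2213, y = 0.5532
  isopentane: x = 0.5433, y = 0.3314
  n-pentane: x = 0.2354, y = 0.1154

y_isobutane = 0.5532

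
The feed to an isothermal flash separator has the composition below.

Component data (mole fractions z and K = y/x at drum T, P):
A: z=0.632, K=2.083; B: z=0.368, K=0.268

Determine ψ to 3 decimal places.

ψ = 0.524

Material balance + equilibrium reduce to Σ zᵢ(Kᵢ−1)/(1+ψ(Kᵢ−1)) = 0.
Check two-phase: ΣzᵢKᵢ = 1.415 > 1 and Σzᵢ/Kᵢ = 1.677 > 1, so g(0) = 0.415 > 0 and g(1) = -0.677 < 0.
Iterate (Newton) starting at ψ = 0.5:
  ψ = 0.500: g = 0.0191, g' = -0.803 → ψ = 0.524
Converged at ψ = 0.524.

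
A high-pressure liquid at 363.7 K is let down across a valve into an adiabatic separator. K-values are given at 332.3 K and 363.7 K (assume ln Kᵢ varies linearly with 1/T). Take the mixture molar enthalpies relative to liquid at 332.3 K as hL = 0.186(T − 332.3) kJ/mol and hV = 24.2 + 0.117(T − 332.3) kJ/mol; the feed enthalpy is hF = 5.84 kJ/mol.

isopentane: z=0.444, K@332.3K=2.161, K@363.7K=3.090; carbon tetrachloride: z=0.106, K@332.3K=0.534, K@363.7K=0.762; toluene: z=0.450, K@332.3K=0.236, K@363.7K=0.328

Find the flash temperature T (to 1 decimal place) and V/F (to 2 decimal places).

T = 337.0 K, V/F = 0.21

Adiabatic flash: solve Rachford–Rice at each trial T, then check hF = ψ·hV(T) + (1−ψ)·hL(T).
  T = 332.3 K: K = (2.161, 0.534, 0.236), RR gives ψ = 0.147, H_out = 3.558 kJ/mol
  T = 363.7 K: K = (3.090, 0.762, 0.328), RR gives ψ = 0.468, H_out = 16.142 kJ/mol
  T = 348.0 K: K = (2.605, 0.643, 0.280), RR gives ψ = 0.328, H_out = 10.504 kJ/mol
  T = 340.1 K: K = (2.376, 0.587, 0.258), RR gives ψ = 0.245, H_out = 7.245 kJ/mol
  T = 336.2 K: K = (2.267, 0.560, 0.247), RR gives ψ = 0.198, H_out = 5.473 kJ/mol
  T = 338.1 K: K = (2.320, 0.573, 0.252), RR gives ψ = 0.222, H_out = 6.352 kJ/mol
Linear interpolation between T = 336.2 (H_out = 5.473) and T = 338.1 (H_out = 6.352) on hF = 5.84 gives T ≈ 337.0 K, at which ψ = 0.21.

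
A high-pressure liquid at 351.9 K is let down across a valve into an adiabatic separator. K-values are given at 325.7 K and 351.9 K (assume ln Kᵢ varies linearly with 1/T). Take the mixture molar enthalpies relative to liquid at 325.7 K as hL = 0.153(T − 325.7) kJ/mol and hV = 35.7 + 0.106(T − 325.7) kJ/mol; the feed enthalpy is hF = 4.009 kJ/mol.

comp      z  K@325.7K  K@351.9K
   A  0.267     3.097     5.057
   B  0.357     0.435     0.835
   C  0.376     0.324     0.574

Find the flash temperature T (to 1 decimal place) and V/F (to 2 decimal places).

T = 327.3 K, V/F = 0.11

Adiabatic flash: solve Rachford–Rice at each trial T, then check hF = ψ·hV(T) + (1−ψ)·hL(T).
  T = 325.7 K: K = (3.097, 0.435, 0.324), RR gives ψ = 0.080, H_out = 2.841 kJ/mol
  T = 351.9 K: K = (5.057, 0.835, 0.574), RR gives ψ = 0.672, H_out = 27.173 kJ/mol
  T = 338.8 K: K = (3.995, 0.610, 0.436), RR gives ψ = 0.309, H_out = 12.860 kJ/mol
  T = 332.2 K: K = (3.523, 0.516, 0.377), RR gives ψ = 0.189, H_out = 7.696 kJ/mol
  T = 328.9 K: K = (3.302, 0.474, 0.349), RR gives ψ = 0.134, H_out = 5.237 kJ/mol
  T = 327.3 K: K = (3.198, 0.454, 0.336), RR gives ψ = 0.107, H_out = 4.044 kJ/mol
Linear interpolation between T = 325.7 (H_out = 2.841) and T = 327.3 (H_out = 4.044) on hF = 4.009 gives T ≈ 327.3 K, at which ψ = 0.11.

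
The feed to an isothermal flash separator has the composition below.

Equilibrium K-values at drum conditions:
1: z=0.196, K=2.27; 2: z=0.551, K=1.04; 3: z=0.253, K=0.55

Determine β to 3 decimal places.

Material balance + equilibrium reduce to Σ zᵢ(Kᵢ−1)/(1+β(Kᵢ−1)) = 0.
Check two-phase: ΣzᵢKᵢ = 1.157 > 1 and Σzᵢ/Kᵢ = 1.076 > 1, so g(0) = 0.157 > 0 and g(1) = -0.076 < 0.
Newton iteration, β⁰ = 0.68:
  β = 0.680: g = -0.0090, g' = -0.198 → β = 0.634
Converged at β = 0.634.

β = 0.634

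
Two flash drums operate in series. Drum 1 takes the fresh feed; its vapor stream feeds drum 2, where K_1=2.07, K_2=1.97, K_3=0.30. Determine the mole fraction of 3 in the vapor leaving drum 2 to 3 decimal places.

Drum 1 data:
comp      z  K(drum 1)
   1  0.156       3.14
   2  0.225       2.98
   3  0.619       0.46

y_3 (drum 2) = 0.177

Drum 1:
Let ψ₁ = V/F and solve Σ zᵢ(Kᵢ−1)/(1+ψ₁(Kᵢ−1)) = 0.
Check two-phase: ΣzᵢKᵢ = 1.445 > 1 and Σzᵢ/Kᵢ = 1.471 > 1, so g(0) = 0.445 > 0 and g(1) = -0.471 < 0.
Newton iteration, ψ₁⁰ = 0.5:
  ψ₁ = 0.500: g = -0.0727, g' = -0.728 → ψ₁ = 0.400
  ψ₁ = 0.400: g = 0.0020, g' = -0.776 → ψ₁ = 0.403
Converged at ψ₁ = 0.403.
Drum-1 compositions:
  1: x = 0.084, y = 0.263
  2: x = 0.125, y = 0.373
  3: x = 0.791, y = 0.364
Drum-2 feed = drum-1 vapor: z₂ = (0.2631, 0.3730, 0.3639).
Drum 2:
Rachford–Rice: g(ψ₂) = Σ zᵢ(Kᵢ−1)/(1+ψ₂(Kᵢ−1)) = 0.
Check two-phase: ΣzᵢKᵢ = 1.389 > 1 and Σzᵢ/Kᵢ = 1.529 > 1, so g(0) = 0.389 > 0 and g(1) = -0.529 < 0.
Iterate (Newton) starting at ψ₂ = 0.5:
  ψ₂ = 0.500: g = 0.0352, g' = -0.709 → ψ₂ = 0.550
  ψ₂ = 0.550: g = -0.0007, g' = -0.740 → ψ₂ = 0.549
Converged at ψ₂ = 0.549.
  1: x = 0.166, y = 0.343
  2: x = 0.243, y = 0.480
  3: x = 0.591, y = 0.177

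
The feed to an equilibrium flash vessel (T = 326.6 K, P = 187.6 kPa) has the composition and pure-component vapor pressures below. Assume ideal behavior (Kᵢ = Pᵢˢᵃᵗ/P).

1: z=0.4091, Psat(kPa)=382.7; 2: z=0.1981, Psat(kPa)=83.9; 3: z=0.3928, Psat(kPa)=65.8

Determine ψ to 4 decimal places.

ψ = 0.0947

Raoult's law: Kᵢ = Pᵢˢᵃᵗ/P = Pᵢˢᵃᵗ/187.6.
  K_1 = 382.7/187.6 = 2.039979, K_2 = 83.9/187.6 = 0.447228, K_3 = 65.8/187.6 = 0.350746
Material balance + equilibrium reduce to Σ zᵢ(Kᵢ−1)/(1+ψ(Kᵢ−1)) = 0.
Check two-phase: ΣzᵢKᵢ = 1.0609 > 1 and Σzᵢ/Kᵢ = 1.7634 > 1, so g(0) = 0.0609 > 0 and g(1) = -0.7634 < 0.
Newton iteration, ψ⁰ = 0.66:
  ψ = 0.6600: g = -0.36636, g' = -0.8126 → ψ = 0.2091
  ψ = 0.2091: g = -0.06947, g' = -0.5976 → ψ = 0.0929
  ψ = 0.0929: g = 0.00115, g' = -0.6227 → ψ = 0.0947
Converged at ψ = 0.0947.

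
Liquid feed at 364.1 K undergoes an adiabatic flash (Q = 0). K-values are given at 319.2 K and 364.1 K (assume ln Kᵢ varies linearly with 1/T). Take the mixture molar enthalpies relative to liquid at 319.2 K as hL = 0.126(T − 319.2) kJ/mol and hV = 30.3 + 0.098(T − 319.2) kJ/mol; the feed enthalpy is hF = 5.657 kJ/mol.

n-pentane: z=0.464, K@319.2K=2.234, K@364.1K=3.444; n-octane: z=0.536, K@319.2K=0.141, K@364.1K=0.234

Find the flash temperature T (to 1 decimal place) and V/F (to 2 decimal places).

Adiabatic flash: solve Rachford–Rice at each trial T, then check hF = ψ·hV(T) + (1−ψ)·hL(T).
  T = 319.2 K: K = (2.234, 0.141), RR gives ψ = 0.106, H_out = 3.206 kJ/mol
  T = 364.1 K: K = (3.444, 0.234), RR gives ψ = 0.386, H_out = 16.880 kJ/mol
  T = 341.6 K: K = (2.812, 0.185), RR gives ψ = 0.273, H_out = 10.931 kJ/mol
  T = 330.4 K: K = (2.516, 0.162), RR gives ψ = 0.200, H_out = 7.416 kJ/mol
  T = 324.8 K: K = (2.373, 0.151), RR gives ψ = 0.156, H_out = 5.422 kJ/mol
  T = 327.6 K: K = (2.444, 0.157), RR gives ψ = 0.179, H_out = 6.443 kJ/mol
  T = 326.2 K: K = (2.409, 0.154), RR gives ψ = 0.168, H_out = 5.939 kJ/mol
Linear interpolation between T = 324.8 (H_out = 5.422) and T = 326.2 (H_out = 5.939) on hF = 5.657 gives T ≈ 325.4 K, at which ψ = 0.16.

T = 325.4 K, V/F = 0.16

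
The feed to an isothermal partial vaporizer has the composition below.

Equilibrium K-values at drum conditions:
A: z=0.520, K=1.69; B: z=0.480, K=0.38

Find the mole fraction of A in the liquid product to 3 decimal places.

x_A = 0.473

Material balance + equilibrium reduce to Σ zᵢ(Kᵢ−1)/(1+β(Kᵢ−1)) = 0.
Check two-phase: ΣzᵢKᵢ = 1.061 > 1 and Σzᵢ/Kᵢ = 1.571 > 1, so g(0) = 0.061 > 0 and g(1) = -0.571 < 0.
Binary case is linear: z₁(K₁−1)(1+β(K₂−1)) + z₂(K₂−1)(1+β(K₁−1)) = 0
⇒ β = [z₁(K₁−1)+z₂(K₂−1)] / [−(K₁−1)(K₂−1)] = 0.0612/0.4278 = 0.143
Compositions from xᵢ = zᵢ/(1+β(Kᵢ−1)), yᵢ = Kᵢxᵢ:
  A: x = 0.473, y = 0.800
  B: x = 0.527, y = 0.200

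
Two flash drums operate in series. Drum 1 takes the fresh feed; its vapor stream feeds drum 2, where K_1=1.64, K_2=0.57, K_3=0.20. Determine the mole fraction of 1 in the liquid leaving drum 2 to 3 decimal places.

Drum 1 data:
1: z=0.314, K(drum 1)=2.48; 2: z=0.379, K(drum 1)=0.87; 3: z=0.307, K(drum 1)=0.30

Drum 1:
Let ψ₁ = V/F and solve Σ zᵢ(Kᵢ−1)/(1+ψ₁(Kᵢ−1)) = 0.
Feasibility: ΣzᵢKᵢ = 1.201, Σzᵢ/Kᵢ = 1.586 — both > 1, two phases present.
Iterate (Newton) starting at ψ₁ = 0.5:
  ψ₁ = 0.500: g = -0.1162, g' = -0.591 → ψ₁ = 0.303
  ψ₁ = 0.303: g = -0.0033, g' = -0.577 → ψ₁ = 0.297
Converged at ψ₁ = 0.297.
Drum-1 compositions:
  1: x = 0.218, y = 0.541
  2: x = 0.394, y = 0.343
  3: x = 0.388, y = 0.116
Drum-2 feed = drum-1 vapor: z₂ = (0.5407, 0.3430, 0.1163).
Drum 2:
Material balance + equilibrium reduce to Σ zᵢ(Kᵢ−1)/(1+ψ₂(Kᵢ−1)) = 0.
g(0) = ΣzᵢKᵢ − 1 = 0.105 and g(1) = 1 − Σzᵢ/Kᵢ = -0.513, so a root lies in (0, 1).
Newton–Raphson from ψ₂ = 0.35:
  ψ₂ = 0.350: g = -0.0202, g' = -0.379 → ψ₂ = 0.297
  ψ₂ = 0.297: g = -0.0003, g' = -0.368 → ψ₂ = 0.296
Converged at ψ₂ = 0.296.
  1: x = 0.455, y = 0.745
  2: x = 0.393, y = 0.224
  3: x = 0.152, y = 0.030

x_1 (drum 2) = 0.455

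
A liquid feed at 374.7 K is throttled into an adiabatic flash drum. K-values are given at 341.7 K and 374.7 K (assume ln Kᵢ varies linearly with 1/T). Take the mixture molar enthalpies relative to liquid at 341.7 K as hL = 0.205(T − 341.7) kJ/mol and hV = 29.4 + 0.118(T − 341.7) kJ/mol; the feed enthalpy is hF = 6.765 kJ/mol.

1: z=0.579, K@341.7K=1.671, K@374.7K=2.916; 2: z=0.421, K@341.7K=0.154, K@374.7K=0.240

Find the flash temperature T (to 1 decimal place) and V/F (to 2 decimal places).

T = 347.1 K, V/F = 0.20

Adiabatic flash: solve Rachford–Rice at each trial T, then check hF = ψ·hV(T) + (1−ψ)·hL(T).
  T = 341.7 K: K = (1.671, 0.154), RR gives ψ = 0.057, H_out = 1.675 kJ/mol
  T = 374.7 K: K = (2.916, 0.240), RR gives ψ = 0.542, H_out = 21.147 kJ/mol
  T = 358.2 K: K = (2.236, 0.194), RR gives ψ = 0.378, H_out = 13.951 kJ/mol
  T = 349.9 K: K = (1.938, 0.173), RR gives ψ = 0.251, H_out = 8.895 kJ/mol
  T = 345.8 K: K = (1.801, 0.163), RR gives ψ = 0.167, H_out = 5.679 kJ/mol
  T = 347.9 K: K = (1.870, 0.168), RR gives ψ = 0.213, H_out = 7.405 kJ/mol
Linear interpolation between T = 345.8 (H_out = 5.679) and T = 347.9 (H_out = 7.405) on hF = 6.765 gives T ≈ 347.1 K, at which ψ = 0.20.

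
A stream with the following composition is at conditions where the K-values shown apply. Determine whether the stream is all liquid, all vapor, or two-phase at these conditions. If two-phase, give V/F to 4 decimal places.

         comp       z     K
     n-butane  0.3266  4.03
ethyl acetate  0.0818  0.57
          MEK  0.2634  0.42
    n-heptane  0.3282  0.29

two-phase, V/F = 0.2976

ΣzᵢKᵢ = 1.5686; Σzᵢ/Kᵢ = 1.9834.
Both exceed 1, so a two-phase solution exists.
Newton–Raphson from ψ = 0.65:
  ψ = 0.6500: g = -0.39351, g' = -1.1680 → ψ = 0.3131
  ψ = 0.3131: g = -0.01911, g' = -1.2157 → ψ = 0.2974
  ψ = 0.2974: g = 0.00022, g' = -1.2448 → ψ = 0.2976
Converged at ψ = 0.2976.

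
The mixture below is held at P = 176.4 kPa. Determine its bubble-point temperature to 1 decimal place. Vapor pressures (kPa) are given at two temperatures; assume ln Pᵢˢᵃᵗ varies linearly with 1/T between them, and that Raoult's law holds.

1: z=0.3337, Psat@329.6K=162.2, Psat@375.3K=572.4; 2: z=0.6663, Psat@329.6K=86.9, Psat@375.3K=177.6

T = 349.0 K

Bubble-point temperature: ΣzᵢPᵢˢᵃᵗ(T) = P. Interpolate ln Pᵢˢᵃᵗ = aᵢ + bᵢ/T.
  T = 329.6 K: ΣzᵢPᵢˢᵃᵗ = 112.03 kPa
  T = 375.3 K: ΣzᵢPᵢˢᵃᵗ = 309.34 kPa
  T = 352.5 K: ΣzᵢPᵢˢᵃᵗ = 190.85 kPa
  T = 341.1 K: ΣzᵢPᵢˢᵃᵗ = 147.32 kPa
  T = 346.8 K: ΣzᵢPᵢˢᵃᵗ = 167.93 kPa
  T = 349.6 K: ΣzᵢPᵢˢᵃᵗ = 178.89 kPa
Interpolating between 346.8 K and 349.6 K gives T ≈ 349.0 K.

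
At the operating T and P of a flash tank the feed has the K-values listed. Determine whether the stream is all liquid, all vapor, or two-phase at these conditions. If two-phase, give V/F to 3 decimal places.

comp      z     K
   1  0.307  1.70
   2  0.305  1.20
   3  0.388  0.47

ΣzᵢKᵢ = 1.070; Σzᵢ/Kᵢ = 1.260.
Both exceed 1, so a two-phase solution exists.
Material balance + equilibrium reduce to Σ zᵢ(Kᵢ−1)/(1+ψ(Kᵢ−1)) = 0.
Newton–Raphson from ψ = 0.5:
  ψ = 0.500: g = -0.0651, g' = -0.294 → ψ = 0.279
  ψ = 0.279: g = -0.0037, g' = -0.266 → ψ = 0.265
Converged at ψ = 0.265.

two-phase, V/F = 0.265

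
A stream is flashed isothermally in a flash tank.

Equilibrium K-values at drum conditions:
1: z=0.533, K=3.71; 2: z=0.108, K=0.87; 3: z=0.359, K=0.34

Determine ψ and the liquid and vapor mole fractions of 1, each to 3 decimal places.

Rachford–Rice: g(ψ) = Σ zᵢ(Kᵢ−1)/(1+ψ(Kᵢ−1)) = 0.
Feasibility: ΣzᵢKᵢ = 2.193, Σzᵢ/Kᵢ = 1.324 — both > 1, two phases present.
Newton–Raphson from ψ = 0.36:
  ψ = 0.360: g = 0.4056, g' = -1.274 → ψ = 0.678
  ψ = 0.678: g = 0.0644, g' = -1.001 → ψ = 0.743
  ψ = 0.743: g = -0.0009, g' = -1.035 → ψ = 0.742
Converged at ψ = 0.742.
Compositions from xᵢ = zᵢ/(1+ψ(Kᵢ−1)), yᵢ = Kᵢxᵢ:
  1: x = 0.177, y = 0.657
  2: x = 0.120, y = 0.104
  3: x = 0.703, y = 0.239

ψ = 0.742, x_1 = 0.177, y_1 = 0.657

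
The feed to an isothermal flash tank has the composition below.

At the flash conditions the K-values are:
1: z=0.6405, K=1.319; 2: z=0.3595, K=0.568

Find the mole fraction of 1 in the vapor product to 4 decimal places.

Newton iteration, V/F⁰ = 0.5:
  V/F = 0.5000: g = -0.02188, g' = -0.1576 → V/F = 0.3612
  V/F = 0.3612: g = -0.00081, g' = -0.1466 → V/F = 0.3557
Converged at V/F = 0.3557.
Compositions from xᵢ = zᵢ/(1+V/F(Kᵢ−1)), yᵢ = Kᵢxᵢ:
  1: x = 0.5752, y = 0.7587
  2: x = 0.4248, y = 0.2413

y_1 = 0.7587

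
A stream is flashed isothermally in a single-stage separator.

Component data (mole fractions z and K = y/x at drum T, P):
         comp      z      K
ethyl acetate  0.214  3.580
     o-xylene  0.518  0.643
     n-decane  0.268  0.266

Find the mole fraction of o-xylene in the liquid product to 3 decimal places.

Iterate (Newton) starting at β = 0.5:
  β = 0.500: g = -0.2948, g' = -0.730 → β = 0.096
  β = 0.096: g = 0.0393, g' = -1.153 → β = 0.130
  β = 0.130: g = 0.0019, g' = -1.047 → β = 0.132
Converged at β = 0.132.
Compositions from xᵢ = zᵢ/(1+β(Kᵢ−1)), yᵢ = Kᵢxᵢ:
  ethyl acetate: x = 0.160, y = 0.572
  o-xylene: x = 0.544, y = 0.350
  n-decane: x = 0.297, y = 0.079

x_o-xylene = 0.544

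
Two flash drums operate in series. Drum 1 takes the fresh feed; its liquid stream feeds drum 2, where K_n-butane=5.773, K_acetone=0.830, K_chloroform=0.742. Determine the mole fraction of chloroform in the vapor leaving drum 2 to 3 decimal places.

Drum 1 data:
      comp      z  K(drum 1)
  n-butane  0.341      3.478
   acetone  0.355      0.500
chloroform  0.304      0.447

Drum 1:
Iterate (Newton) starting at ψ₁ = 0.5:
  ψ₁ = 0.500: g = -0.0916, g' = -0.753 → ψ₁ = 0.378
  ψ₁ = 0.378: g = 0.0046, g' = -0.841 → ψ₁ = 0.384
Converged at ψ₁ = 0.384.
Drum-1 compositions:
  n-butane: x = 0.175, y = 0.608
  acetone: x = 0.439, y = 0.220
  chloroform: x = 0.386, y = 0.173
Drum-2 feed = drum-1 liquid: z₂ = (0.1748, 0.4393, 0.3859).
Drum 2:
Iterate (Newton) starting at ψ₂ = 0.59:
  ψ₂ = 0.590: g = 0.0181, g' = -0.325 → ψ₂ = 0.646
  ψ₂ = 0.646: g = 0.0010, g' = -0.292 → ψ₂ = 0.649
Converged at ψ₂ = 0.649.
  n-butane: x = 0.043, y = 0.246
  acetone: x = 0.494, y = 0.410
  chloroform: x = 0.464, y = 0.344

y_chloroform (drum 2) = 0.344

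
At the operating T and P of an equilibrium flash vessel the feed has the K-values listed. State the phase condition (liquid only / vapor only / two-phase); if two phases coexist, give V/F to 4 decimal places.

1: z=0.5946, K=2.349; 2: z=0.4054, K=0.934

vapor only

ΣzᵢKᵢ = 1.7754; Σzᵢ/Kᵢ = 0.6872.
Since Σzᵢ/Kᵢ < 1 the mixture is above its dew point — single vapor phase.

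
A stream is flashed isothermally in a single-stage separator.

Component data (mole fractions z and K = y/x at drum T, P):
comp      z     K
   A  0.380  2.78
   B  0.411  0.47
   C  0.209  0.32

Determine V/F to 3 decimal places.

V/F = 0.304

Material balance + equilibrium reduce to Σ zᵢ(Kᵢ−1)/(1+V/F(Kᵢ−1)) = 0.
g(0) = ΣzᵢKᵢ − 1 = 0.316 and g(1) = 1 − Σzᵢ/Kᵢ = -0.664, so a root lies in (0, 1).
Newton–Raphson from V/F = 0.51:
  V/F = 0.510: g = -0.1616, g' = -0.774 → V/F = 0.301
  V/F = 0.301: g = 0.0023, g' = -0.826 → V/F = 0.304
Converged at V/F = 0.304.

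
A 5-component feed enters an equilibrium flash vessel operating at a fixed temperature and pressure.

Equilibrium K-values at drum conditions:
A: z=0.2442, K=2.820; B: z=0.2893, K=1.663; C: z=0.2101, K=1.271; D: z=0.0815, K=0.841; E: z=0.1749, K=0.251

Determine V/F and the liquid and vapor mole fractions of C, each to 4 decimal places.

Material balance + equilibrium reduce to Σ zᵢ(Kᵢ−1)/(1+V/F(Kᵢ−1)) = 0.
Check two-phase: ΣzᵢKᵢ = 1.5492 > 1 and Σzᵢ/Kᵢ = 1.2196 > 1, so g(0) = 0.5492 > 0 and g(1) = -0.2196 < 0.
Newton iteration, V/F⁰ = 0.65:
  V/F = 0.6500: g = 0.11631, g' = -0.6182 → V/F = 0.8381
  V/F = 0.8381: g = -0.02120, g' = -0.9005 → V/F = 0.8146
  V/F = 0.8146: g = -0.00069, g' = -0.8435 → V/F = 0.8138
Converged at V/F = 0.8138.
Compositions from xᵢ = zᵢ/(1+V/F(Kᵢ−1)), yᵢ = Kᵢxᵢ:
  A: x = 0.0984, y = 0.2776
  B: x = 0.1879, y = 0.3125
  C: x = 0.1721, y = 0.2188
  D: x = 0.0936, y = 0.0787
  E: x = 0.4479, y = 0.1124

V/F = 0.8138, x_C = 0.1721, y_C = 0.2188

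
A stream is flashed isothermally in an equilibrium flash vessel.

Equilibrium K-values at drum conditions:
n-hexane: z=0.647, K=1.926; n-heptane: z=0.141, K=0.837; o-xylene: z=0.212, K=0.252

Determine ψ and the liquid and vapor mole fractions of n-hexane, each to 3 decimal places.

ψ = 0.706, x_n-hexane = 0.391, y_n-hexane = 0.753

Newton iteration, ψ⁰ = 0.5:
  ψ = 0.500: g = 0.1312, g' = -0.566 → ψ = 0.732
  ψ = 0.732: g = -0.0192, g' = -0.781 → ψ = 0.707
  ψ = 0.707: g = -0.0005, g' = -0.742 → ψ = 0.706
Converged at ψ = 0.706.
Compositions from xᵢ = zᵢ/(1+ψ(Kᵢ−1)), yᵢ = Kᵢxᵢ:
  n-hexane: x = 0.391, y = 0.753
  n-heptane: x = 0.159, y = 0.133
  o-xylene: x = 0.450, y = 0.113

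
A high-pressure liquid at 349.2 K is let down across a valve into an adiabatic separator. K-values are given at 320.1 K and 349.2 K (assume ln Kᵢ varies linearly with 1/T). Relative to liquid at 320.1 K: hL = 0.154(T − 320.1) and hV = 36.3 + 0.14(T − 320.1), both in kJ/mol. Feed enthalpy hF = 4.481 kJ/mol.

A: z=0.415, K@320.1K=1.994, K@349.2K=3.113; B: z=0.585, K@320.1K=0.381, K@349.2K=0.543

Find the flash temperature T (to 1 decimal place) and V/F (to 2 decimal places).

Adiabatic flash: solve Rachford–Rice at each trial T, then check hF = ψ·hV(T) + (1−ψ)·hL(T).
  T = 320.1 K: K = (1.994, 0.381), RR gives ψ = 0.082, H_out = 2.973 kJ/mol
  T = 349.2 K: K = (3.113, 0.543), RR gives ψ = 0.631, H_out = 27.138 kJ/mol
  T = 334.6 K: K = (2.514, 0.458), RR gives ψ = 0.379, H_out = 15.926 kJ/mol
  T = 327.4 K: K = (2.246, 0.419), RR gives ψ = 0.245, H_out = 9.985 kJ/mol
  T = 323.8 K: K = (2.120, 0.400), RR gives ψ = 0.169, H_out = 6.700 kJ/mol
  T = 322.0 K: K = (2.058, 0.391), RR gives ψ = 0.128, H_out = 4.939 kJ/mol
  T = 321.1 K: K = (2.027, 0.386), RR gives ψ = 0.107, H_out = 4.023 kJ/mol
  T = 321.6 K: K = (2.044, 0.389), RR gives ψ = 0.119, H_out = 4.535 kJ/mol
Linear interpolation between T = 321.1 (H_out = 4.023) and T = 321.6 (H_out = 4.535) on hF = 4.481 gives T ≈ 321.5 K, at which ψ = 0.12.

T = 321.5 K, V/F = 0.12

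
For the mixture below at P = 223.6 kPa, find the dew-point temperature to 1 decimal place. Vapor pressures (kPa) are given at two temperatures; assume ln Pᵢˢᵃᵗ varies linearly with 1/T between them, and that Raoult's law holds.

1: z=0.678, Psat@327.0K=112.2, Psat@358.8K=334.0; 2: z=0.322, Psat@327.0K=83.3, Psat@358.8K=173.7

Dew-point temperature: Σzᵢ·P/Pᵢˢᵃᵗ(T) = 1. Interpolate ln Pᵢˢᵃᵗ = aᵢ + bᵢ/T.
  T = 327.0 K: ΣzᵢP/Pᵢˢᵃᵗ = 2.2155
  T = 358.8 K: ΣzᵢP/Pᵢˢᵃᵗ = 0.8684
  T = 342.9 K: ΣzᵢP/Pᵢˢᵃᵗ = 1.3520
  T = 350.9 K: ΣzᵢP/Pᵢˢᵃᵗ = 1.0757
  T = 354.9 K: ΣzᵢP/Pᵢˢᵃᵗ = 0.9638
  T = 352.9 K: ΣzᵢP/Pᵢˢᵃᵗ = 1.0178
  T = 353.9 K: ΣzᵢP/Pᵢˢᵃᵗ = 0.9904
Interpolating between 352.9 K and 353.9 K gives T ≈ 353.5 K.

T = 353.5 K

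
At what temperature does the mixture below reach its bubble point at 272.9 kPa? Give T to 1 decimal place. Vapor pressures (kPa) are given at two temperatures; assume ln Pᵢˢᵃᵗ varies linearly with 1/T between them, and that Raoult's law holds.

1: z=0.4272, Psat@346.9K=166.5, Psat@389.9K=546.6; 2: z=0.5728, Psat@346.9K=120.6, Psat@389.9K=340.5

T = 371.3 K

Bubble-point temperature: ΣzᵢPᵢˢᵃᵗ(T) = P. Interpolate ln Pᵢˢᵃᵗ = aᵢ + bᵢ/T.
  T = 346.9 K: ΣzᵢPᵢˢᵃᵗ = 140.21 kPa
  T = 389.9 K: ΣzᵢPᵢˢᵃᵗ = 428.55 kPa
  T = 368.4 K: ΣzᵢPᵢˢᵃᵗ = 253.07 kPa
  T = 379.1 K: ΣzᵢPᵢˢᵃᵗ = 331.33 kPa
  T = 373.8 K: ΣzᵢPᵢˢᵃᵗ = 290.48 kPa
  T = 371.1 K: ΣzᵢPᵢˢᵃᵗ = 271.26 kPa
Interpolating between 371.1 K and 373.8 K gives T ≈ 371.3 K.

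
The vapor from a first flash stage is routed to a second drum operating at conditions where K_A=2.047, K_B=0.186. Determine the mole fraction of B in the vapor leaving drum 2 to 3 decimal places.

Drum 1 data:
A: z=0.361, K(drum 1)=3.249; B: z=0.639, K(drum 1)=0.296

Drum 1:
Iterate (Newton) starting at ψ₁ = 0.5:
  ψ₁ = 0.500: g = -0.3121, g' = -1.159 → ψ₁ = 0.231
  ψ₁ = 0.231: g = -0.0025, g' = -1.243 → ψ₁ = 0.229
Converged at ψ₁ = 0.229.
Drum-1 compositions:
  A: x = 0.238, y = 0.775
  B: x = 0.762, y = 0.225
Drum-2 feed = drum-1 vapor: z₂ = (0.7746, 0.2254).
Drum 2:
Let ψ₂ = V/F and solve Σ zᵢ(Kᵢ−1)/(1+ψ₂(Kᵢ−1)) = 0.
Check two-phase: ΣzᵢKᵢ = 1.627 > 1 and Σzᵢ/Kᵢ = 1.590 > 1, so g(0) = 0.627 > 0 and g(1) = -0.590 < 0.
Iterate (Newton) starting at ψ₂ = 0.33:
  ψ₂ = 0.330: g = 0.3518, g' = -0.748 → ψ₂ = 0.800
  ψ₂ = 0.800: g = -0.0851, g' = -1.480 → ψ₂ = 0.743
  ψ₂ = 0.743: g = -0.0079, g' = -1.224 → ψ₂ = 0.736
Converged at ψ₂ = 0.736.
  A: x = 0.437, y = 0.895
  B: x = 0.563, y = 0.105

y_B (drum 2) = 0.105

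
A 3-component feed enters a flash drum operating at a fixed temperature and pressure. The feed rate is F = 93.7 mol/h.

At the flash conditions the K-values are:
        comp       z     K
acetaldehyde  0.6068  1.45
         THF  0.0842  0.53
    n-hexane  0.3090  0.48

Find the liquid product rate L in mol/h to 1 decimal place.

Rachford–Rice: g(ψ) = Σ zᵢ(Kᵢ−1)/(1+ψ(Kᵢ−1)) = 0.
Feasibility: ΣzᵢKᵢ = 1.0728, Σzᵢ/Kᵢ = 1.2211 — both > 1, two phases present.
Iterate (Newton) starting at ψ = 0.5:
  ψ = 0.5000: g = -0.04596, g' = -0.2662 → ψ = 0.3274
  ψ = 0.3274: g = -0.00242, g' = -0.2407 → ψ = 0.3173
Converged at ψ = 0.3173.
Then V = ψ·F = 0.3173·93.7 = 29.7 mol/h and L = F − V = 64.0 mol/h.

L = 64.0 mol/h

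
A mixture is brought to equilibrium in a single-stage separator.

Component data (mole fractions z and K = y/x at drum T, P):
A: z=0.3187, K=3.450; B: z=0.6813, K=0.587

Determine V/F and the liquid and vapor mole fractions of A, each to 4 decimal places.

V/F = 0.4936, x_A = 0.1443, y_A = 0.4977

Rachford–Rice: g(V/F) = Σ zᵢ(Kᵢ−1)/(1+V/F(Kᵢ−1)) = 0.
g(0) = ΣzᵢKᵢ − 1 = 0.4994 and g(1) = 1 − Σzᵢ/Kᵢ = -0.2530, so a root lies in (0, 1).
Binary case is linear: z₁(K₁−1)(1+V/F(K₂−1)) + z₂(K₂−1)(1+V/F(K₁−1)) = 0
⇒ V/F = [z₁(K₁−1)+z₂(K₂−1)] / [−(K₁−1)(K₂−1)] = 0.49944/1.01185 = 0.4936
Compositions from xᵢ = zᵢ/(1+V/F(Kᵢ−1)), yᵢ = Kᵢxᵢ:
  A: x = 0.1443, y = 0.4977
  B: x = 0.8557, y = 0.5023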